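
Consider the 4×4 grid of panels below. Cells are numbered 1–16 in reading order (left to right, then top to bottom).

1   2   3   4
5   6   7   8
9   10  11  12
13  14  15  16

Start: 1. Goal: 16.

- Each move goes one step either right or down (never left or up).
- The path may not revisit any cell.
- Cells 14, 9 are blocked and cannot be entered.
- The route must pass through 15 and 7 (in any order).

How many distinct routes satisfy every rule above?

A right/down-only route from 1 to 16 makes exactly 3 down-moves and 3 right-moves in some order.
With no other constraints that would be C(6,3) = 20 routes.
A monotone route can only reach the required cells in the order 7, 15, so split there and multiply the segment counts (each segment already excludes blocked cells): 1→7: 3; 7→15: 1; 15→16: 1; product = 3.
That gives 3 routes.

3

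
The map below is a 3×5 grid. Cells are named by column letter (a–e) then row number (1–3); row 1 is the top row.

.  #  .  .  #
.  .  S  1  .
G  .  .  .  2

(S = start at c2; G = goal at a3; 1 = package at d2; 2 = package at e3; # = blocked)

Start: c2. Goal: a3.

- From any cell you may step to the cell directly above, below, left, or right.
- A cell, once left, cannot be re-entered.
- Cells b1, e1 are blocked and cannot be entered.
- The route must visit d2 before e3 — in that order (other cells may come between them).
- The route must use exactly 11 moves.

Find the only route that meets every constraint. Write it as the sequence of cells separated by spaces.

c2 c1 d1 d2 e2 e3 d3 c3 b3 b2 a2 a3

The waypoints must appear in the order d2, e3, with no cell reused.
Route from c2: up 1 to c1, right 1 to d1, down 1 to d2, right 1 to e2, down 1 to e3, left 3 to b3, up 1 to b2, left 1 to a2, down 1 to a3 — 11 moves in all.
Check: order respected (1 at step 3, 2 at step 5); 11 moves as required.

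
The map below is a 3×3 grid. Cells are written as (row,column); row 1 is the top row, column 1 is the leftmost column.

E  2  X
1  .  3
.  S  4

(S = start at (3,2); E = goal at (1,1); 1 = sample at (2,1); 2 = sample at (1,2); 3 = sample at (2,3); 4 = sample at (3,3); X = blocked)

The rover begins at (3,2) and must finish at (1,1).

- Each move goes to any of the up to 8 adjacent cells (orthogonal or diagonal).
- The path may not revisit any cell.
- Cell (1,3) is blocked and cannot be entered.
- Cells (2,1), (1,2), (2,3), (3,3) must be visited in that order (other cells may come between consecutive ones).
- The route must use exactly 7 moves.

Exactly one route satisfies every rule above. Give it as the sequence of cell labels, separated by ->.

The waypoints must appear in the order (2,1), (1,2), (2,3), (3,3), with no cell reused.
Route from (3,2): left to (3,1), up to (2,1), up-right to (1,2), down-right to (2,3), down to (3,3), 2× up-left (reaching (1,1)) — 7 moves in all.
Check: order respected (1 at step 2, 2 at step 3, 3 at step 4, 4 at step 5); 7 moves as required.

(3,2) -> (3,1) -> (2,1) -> (1,2) -> (2,3) -> (3,3) -> (2,2) -> (1,1)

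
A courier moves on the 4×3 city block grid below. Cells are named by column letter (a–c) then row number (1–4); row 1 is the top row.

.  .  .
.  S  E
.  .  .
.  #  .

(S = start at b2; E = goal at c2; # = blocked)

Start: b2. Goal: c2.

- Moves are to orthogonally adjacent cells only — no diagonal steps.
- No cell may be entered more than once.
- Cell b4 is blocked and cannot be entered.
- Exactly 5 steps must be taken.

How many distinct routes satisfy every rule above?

Need simple routes of exactly 5 moves from b2 to c2 (Manhattan distance 1, so 2 moves are spent on a detour and 2 undoing it).
Enumerating: b2 a2 a1 b1 c1 c2 | b2 a2 a3 b3 c3 c2.
That gives 2 routes.

2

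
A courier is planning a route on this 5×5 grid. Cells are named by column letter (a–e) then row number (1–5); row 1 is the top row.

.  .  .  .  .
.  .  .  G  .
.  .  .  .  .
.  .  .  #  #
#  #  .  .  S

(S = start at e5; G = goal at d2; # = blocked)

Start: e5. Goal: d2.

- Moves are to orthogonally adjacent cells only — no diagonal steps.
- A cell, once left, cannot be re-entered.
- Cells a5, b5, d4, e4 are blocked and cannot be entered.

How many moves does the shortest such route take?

The Manhattan distance from e5 to d2 is |5−2| + |5−4| = 4, so at least 4 moves are needed.
That bound ignores the blocked cells. Measuring each leg by the fewest moves that actually steer around them (e5→d2: 6) raises the lower bound to 6.
A route of 6 moves exists: e5 → d5 → c5 → c4 → c3 → c2 → d2.
Since 6 matches that lower bound, it is optimal.

6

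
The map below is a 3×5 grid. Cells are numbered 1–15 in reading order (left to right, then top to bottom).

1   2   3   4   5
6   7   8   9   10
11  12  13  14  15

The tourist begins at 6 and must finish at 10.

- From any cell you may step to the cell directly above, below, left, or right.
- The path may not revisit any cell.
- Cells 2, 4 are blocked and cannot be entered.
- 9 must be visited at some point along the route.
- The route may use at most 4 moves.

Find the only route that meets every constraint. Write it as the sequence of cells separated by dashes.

6 - 7 - 8 - 9 - 10

The 4-move cap with required stops at 9 leaves no slack for detours.
Route from 6: 4× right (reaching 10) — 4 moves in all.
Check: all required cells visited; 4 ≤ 4 moves.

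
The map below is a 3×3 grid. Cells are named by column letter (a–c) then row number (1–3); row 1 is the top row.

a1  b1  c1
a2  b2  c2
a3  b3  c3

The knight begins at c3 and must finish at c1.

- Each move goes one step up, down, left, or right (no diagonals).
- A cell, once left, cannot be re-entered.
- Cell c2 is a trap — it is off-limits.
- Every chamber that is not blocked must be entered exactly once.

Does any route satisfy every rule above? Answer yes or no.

no

Colour the cells like a checkerboard: each orthogonal step flips colour, so a Hamiltonian route alternates colours. Here there are 5 cells of one colour and 3 of the other, with start on the same colour as the goal — the counts and endpoints can't be arranged into an alternating sequence of length 8, so no Hamiltonian route exists.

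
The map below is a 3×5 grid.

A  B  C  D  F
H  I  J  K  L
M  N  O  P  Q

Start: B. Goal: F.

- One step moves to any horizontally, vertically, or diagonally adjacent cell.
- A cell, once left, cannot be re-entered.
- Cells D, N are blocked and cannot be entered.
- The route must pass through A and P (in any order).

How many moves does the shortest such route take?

Any route passes through A and P in some order between B and F. Summing Chebyshev distances along each leg and taking the cheapest ordering (B → A → P → F) gives a lower bound of 1 + 3 + 2 = 6 moves.
A route of 6 moves achieves this: B → A → I → J → P → K → F.
Since 6 matches the lower bound, it is optimal.

6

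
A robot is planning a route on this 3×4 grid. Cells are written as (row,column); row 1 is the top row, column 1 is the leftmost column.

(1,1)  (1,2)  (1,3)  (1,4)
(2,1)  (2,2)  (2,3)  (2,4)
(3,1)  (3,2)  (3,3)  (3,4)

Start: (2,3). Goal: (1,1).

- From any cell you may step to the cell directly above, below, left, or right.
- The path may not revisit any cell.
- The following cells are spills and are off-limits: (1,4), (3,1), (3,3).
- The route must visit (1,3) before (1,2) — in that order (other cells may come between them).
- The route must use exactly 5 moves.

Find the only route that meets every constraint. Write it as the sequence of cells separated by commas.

(2,3), (1,3), (1,2), (2,2), (2,1), (1,1)

The waypoints must appear in the order (1,3), (1,2), with no cell reused.
Route from (2,3): up 1 to (1,3), left 1 to (1,2), down 1 to (2,2), left 1 to (2,1), up 1 to (1,1) — 5 moves in all.
Check: order respected ((1,3) at step 1, (1,2) at step 2); 5 moves as required.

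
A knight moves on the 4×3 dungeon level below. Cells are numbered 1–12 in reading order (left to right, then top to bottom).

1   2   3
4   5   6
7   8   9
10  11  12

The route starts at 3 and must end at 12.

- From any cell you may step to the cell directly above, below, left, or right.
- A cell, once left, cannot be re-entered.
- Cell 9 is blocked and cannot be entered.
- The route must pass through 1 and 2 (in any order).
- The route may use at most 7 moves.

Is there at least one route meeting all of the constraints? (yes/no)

One route that works: 3 → 2 → 1 → 4 → 7 → 10 → 11 → 12.

yes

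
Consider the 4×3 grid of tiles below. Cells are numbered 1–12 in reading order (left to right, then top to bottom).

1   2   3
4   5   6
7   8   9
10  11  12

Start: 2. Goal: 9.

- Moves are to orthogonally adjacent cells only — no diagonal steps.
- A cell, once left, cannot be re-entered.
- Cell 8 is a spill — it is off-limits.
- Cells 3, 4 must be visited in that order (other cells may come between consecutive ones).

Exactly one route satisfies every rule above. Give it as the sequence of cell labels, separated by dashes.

The waypoints must appear in the order 3, 4, with no cell reused.
Route from 2: right to 3, down to 6, 2× left (reaching 4), 2× down (reaching 10), 2× right (reaching 12), up to 9 — 9 moves in all.
Check: order respected (3 at step 1, 4 at step 4).

2 - 3 - 6 - 5 - 4 - 7 - 10 - 11 - 12 - 9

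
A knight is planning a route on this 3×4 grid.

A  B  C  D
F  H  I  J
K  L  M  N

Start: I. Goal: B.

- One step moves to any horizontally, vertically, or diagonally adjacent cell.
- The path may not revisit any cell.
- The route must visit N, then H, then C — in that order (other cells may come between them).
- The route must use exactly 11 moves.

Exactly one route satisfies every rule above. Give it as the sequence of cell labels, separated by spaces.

The waypoints must appear in the order N, H, C, with no cell reused.
Route from I: up-right 1 to D, down 2 to N, left 3 to K, up 2 to A, down-right 1 to H, up-right 1 to C, left 1 to B — 11 moves in all.
Check: order respected (N at step 3, H at step 9, C at step 10); 11 moves as required.

I D J N M L K F A H C B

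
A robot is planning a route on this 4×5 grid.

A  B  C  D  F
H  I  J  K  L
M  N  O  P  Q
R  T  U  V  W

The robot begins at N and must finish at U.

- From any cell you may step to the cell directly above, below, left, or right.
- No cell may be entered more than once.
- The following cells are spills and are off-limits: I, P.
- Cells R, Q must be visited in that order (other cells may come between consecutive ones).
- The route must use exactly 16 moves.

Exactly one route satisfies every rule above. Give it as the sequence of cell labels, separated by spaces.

N T R M H A B C J K D F L Q W V U

The waypoints must appear in the order R, Q, with no cell reused.
Route from N: down to T, left to R, 3× up (reaching A), 2× right (reaching C), down to J, right to K, up to D, right to F, 3× down (reaching W), 2× left (reaching U) — 16 moves in all.
Check: order respected (R at step 2, Q at step 13); 16 moves as required.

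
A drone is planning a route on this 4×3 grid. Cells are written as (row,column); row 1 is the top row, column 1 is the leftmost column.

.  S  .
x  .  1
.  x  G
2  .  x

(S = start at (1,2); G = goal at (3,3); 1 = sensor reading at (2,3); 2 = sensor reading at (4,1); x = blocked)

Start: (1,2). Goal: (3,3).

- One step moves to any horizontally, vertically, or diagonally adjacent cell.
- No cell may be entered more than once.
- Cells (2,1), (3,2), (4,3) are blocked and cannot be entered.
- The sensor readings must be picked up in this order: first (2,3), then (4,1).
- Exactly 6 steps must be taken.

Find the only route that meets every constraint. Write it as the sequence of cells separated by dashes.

The waypoints must appear in the order (2,3), (4,1), with no cell reused.
Route from (1,2): down-right to (2,3), left to (2,2), down-left to (3,1), down to (4,1), right to (4,2), up-right to (3,3) — 6 moves in all.
Check: order respected (1 at step 1, 2 at step 4); 6 moves as required.

(1,2) - (2,3) - (2,2) - (3,1) - (4,1) - (4,2) - (3,3)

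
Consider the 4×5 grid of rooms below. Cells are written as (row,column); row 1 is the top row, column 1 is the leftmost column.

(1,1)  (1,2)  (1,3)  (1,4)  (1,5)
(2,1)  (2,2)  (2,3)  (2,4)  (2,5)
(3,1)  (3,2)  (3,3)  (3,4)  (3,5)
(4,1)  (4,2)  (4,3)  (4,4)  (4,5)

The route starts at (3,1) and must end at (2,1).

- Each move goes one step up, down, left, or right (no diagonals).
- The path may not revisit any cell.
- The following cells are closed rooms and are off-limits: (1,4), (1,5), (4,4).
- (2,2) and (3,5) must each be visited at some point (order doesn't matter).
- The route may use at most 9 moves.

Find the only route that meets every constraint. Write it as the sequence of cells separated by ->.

Any route must reach (2,2) and (3,5) and still end at (2,1) within 9 moves, so the order of the required stops is forced.
Route from (3,1): 4× right (reaching (3,5)), up to (2,5), 4× left (reaching (2,1)) — 9 moves in all.
Check: all required cells visited; 9 ≤ 9 moves.

(3,1) -> (3,2) -> (3,3) -> (3,4) -> (3,5) -> (2,5) -> (2,4) -> (2,3) -> (2,2) -> (2,1)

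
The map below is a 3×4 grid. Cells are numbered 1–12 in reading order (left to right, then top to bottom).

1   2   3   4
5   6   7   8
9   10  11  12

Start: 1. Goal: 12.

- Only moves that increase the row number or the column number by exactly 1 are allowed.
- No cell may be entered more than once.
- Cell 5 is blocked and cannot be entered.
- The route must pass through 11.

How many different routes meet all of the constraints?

3

A right/down-only route from 1 to 12 makes exactly 2 down-moves and 3 right-moves in some order.
With no other constraints that would be C(5,2) = 10 routes.
Split at 11 and multiply the segment counts (each segment already excludes blocked cells): 1→11: 3; 11→12: 1; product = 3.
That gives 3 routes.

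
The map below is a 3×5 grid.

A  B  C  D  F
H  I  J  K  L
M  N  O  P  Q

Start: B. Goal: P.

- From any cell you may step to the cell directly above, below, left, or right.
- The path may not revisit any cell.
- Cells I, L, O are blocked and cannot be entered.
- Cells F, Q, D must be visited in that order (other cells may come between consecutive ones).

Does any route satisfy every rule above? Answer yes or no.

F must be visited but has only one open neighbour (D), and it is neither the start nor the goal — the route would have to enter and leave through D, re-entering it.

no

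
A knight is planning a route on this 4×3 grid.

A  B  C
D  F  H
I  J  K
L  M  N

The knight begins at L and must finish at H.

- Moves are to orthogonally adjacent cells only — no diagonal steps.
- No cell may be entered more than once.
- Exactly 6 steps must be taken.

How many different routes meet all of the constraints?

Need simple routes of exactly 6 moves from L to H (Manhattan distance 4, so 1 moves are spent on a detour and 1 undoing it).
Branch systematically from the start, pruning whenever the remaining move budget drops below the Manhattan distance to H or differs from it in parity. Grouping the completions by first move — via I: 6; via M: 3 — and summing: 6 + 3 = 9.
That gives 9 routes.

9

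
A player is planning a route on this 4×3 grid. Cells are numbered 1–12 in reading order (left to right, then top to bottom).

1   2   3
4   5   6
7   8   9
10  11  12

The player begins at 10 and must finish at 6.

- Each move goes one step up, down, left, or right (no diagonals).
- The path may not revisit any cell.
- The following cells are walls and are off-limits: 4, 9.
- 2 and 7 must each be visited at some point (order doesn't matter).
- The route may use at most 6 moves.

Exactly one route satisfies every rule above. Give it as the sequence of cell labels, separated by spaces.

The 6-move cap with required stops at 2, 7 leaves no slack for detours.
Route from 10: up 1 to 7, right 1 to 8, up 2 to 2, right 1 to 3, down 1 to 6 — 6 moves in all.
Check: all required cells visited; 6 ≤ 6 moves.

10 7 8 5 2 3 6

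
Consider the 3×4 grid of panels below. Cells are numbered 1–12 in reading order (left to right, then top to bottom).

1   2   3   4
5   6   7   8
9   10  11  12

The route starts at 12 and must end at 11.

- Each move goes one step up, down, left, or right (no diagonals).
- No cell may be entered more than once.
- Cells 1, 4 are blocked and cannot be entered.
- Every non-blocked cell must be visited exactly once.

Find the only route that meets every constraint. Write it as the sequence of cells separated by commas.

12, 8, 7, 3, 2, 6, 5, 9, 10, 11

Need to visit all 10 open cells exactly once, starting at 12 and ending at 11.
Cell 3 has only two open neighbours (7 and 2), so the path must pass straight through it: one of those is the cell it's entered from and the other is where it exits.
Route from 12: up to 8, left to 7, up to 3, left to 2, down to 6, left to 5, down to 9, 2× right (reaching 11) — 9 moves in all.
Check: all 10 open cells covered.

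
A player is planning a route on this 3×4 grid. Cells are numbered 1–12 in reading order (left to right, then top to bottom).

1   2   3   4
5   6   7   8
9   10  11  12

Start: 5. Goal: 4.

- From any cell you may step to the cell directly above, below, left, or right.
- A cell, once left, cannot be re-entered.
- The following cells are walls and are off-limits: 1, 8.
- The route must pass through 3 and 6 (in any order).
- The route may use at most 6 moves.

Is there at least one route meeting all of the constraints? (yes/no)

One route that works: 5 → 6 → 2 → 3 → 4.

yes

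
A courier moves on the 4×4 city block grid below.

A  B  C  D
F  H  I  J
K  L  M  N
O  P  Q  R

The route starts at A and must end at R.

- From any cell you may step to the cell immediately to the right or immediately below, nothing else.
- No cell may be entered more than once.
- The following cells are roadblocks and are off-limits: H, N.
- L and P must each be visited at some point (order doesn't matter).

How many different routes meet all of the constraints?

1

A right/down-only route from A to R makes exactly 3 down-moves and 3 right-moves in some order.
With no other constraints that would be C(6,3) = 20 routes.
A monotone route can only reach the required cells in the order L, P, so split there and multiply the segment counts (each segment already excludes blocked cells): A→L: 1; L→P: 1; P→R: 1; product = 1.
That gives 1 route.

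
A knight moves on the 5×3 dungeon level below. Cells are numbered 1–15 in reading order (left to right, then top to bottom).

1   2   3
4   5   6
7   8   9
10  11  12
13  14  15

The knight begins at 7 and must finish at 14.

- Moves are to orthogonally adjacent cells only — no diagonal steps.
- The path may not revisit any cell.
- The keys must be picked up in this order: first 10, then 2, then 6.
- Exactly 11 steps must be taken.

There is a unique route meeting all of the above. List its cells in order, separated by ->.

The waypoints must appear in the order 10, 2, 6, with no cell reused.
Route from 7: down 1 to 10, right 1 to 11, up 3 to 2, right 1 to 3, down 4 to 15, left 1 to 14 — 11 moves in all.
Check: order respected (10 at step 1, 2 at step 5, 6 at step 7); 11 moves as required.

7 -> 10 -> 11 -> 8 -> 5 -> 2 -> 3 -> 6 -> 9 -> 12 -> 15 -> 14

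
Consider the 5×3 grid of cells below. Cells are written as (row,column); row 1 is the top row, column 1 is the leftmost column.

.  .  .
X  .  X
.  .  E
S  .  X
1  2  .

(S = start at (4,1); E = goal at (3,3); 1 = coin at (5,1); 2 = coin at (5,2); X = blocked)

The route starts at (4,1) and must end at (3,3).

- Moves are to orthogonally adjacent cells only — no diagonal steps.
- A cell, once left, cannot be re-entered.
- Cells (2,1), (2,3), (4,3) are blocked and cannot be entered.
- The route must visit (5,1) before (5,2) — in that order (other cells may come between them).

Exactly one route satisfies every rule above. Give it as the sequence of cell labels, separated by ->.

(4,1) -> (5,1) -> (5,2) -> (4,2) -> (3,2) -> (3,3)

The waypoints must appear in the order (5,1), (5,2), with no cell reused.
Route from (4,1): down 1 to (5,1), right 1 to (5,2), up 2 to (3,2), right 1 to (3,3) — 5 moves in all.
Check: order respected (1 at step 1, 2 at step 2).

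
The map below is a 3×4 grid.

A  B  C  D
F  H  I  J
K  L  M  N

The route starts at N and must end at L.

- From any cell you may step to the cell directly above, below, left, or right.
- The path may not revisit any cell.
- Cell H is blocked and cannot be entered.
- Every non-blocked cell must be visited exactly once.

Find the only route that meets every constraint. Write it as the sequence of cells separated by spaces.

Need to visit all 11 open cells exactly once, starting at N and ending at L.
Cell F has only two open neighbours (A and K), so the path must pass straight through it: one of those is the cell it's entered from and the other is where it exits.
Route from N: left to M, up to I, right to J, up to D, 3× left (reaching A), 2× down (reaching K), right to L — 10 moves in all.
Check: all 11 open cells covered.

N M I J D C B A F K L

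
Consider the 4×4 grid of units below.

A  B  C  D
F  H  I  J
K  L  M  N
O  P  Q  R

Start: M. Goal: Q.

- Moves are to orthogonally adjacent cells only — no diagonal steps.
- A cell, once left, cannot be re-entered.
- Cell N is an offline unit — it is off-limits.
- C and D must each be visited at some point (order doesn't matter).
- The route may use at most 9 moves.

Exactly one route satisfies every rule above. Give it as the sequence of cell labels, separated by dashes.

M - I - J - D - C - B - H - L - P - Q

Any route must reach C and D and still end at Q within 9 moves, so the order of the required stops is forced.
Route from M: up 1 to I, right 1 to J, up 1 to D, left 2 to B, down 3 to P, right 1 to Q — 9 moves in all.
Check: all required cells visited; 9 ≤ 9 moves.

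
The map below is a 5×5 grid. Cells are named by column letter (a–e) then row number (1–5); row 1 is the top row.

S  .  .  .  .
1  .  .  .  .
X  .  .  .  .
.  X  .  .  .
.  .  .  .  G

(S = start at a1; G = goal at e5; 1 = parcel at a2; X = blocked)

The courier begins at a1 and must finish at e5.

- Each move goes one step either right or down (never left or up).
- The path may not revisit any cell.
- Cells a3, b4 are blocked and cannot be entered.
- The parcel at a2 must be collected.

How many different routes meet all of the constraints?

16

A right/down-only route from a1 to e5 makes exactly 4 down-moves and 4 right-moves in some order.
With no other constraints that would be C(8,4) = 70 routes.
Split at a2 and multiply the segment counts (each segment already excludes blocked cells): a1→a2: 1; a2→e5: 16; product = 16.
That gives 16 routes.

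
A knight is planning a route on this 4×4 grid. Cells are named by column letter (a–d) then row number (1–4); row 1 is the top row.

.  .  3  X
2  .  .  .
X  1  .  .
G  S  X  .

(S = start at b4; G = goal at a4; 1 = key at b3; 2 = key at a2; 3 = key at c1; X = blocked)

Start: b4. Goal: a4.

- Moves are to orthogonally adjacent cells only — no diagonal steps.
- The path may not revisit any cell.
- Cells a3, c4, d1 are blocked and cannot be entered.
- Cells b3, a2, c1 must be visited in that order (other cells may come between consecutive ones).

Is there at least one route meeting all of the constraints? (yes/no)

no

Every way from b3 onward to a4 runs back through b4, which the route has already used — so it cannot be completed without a revisit.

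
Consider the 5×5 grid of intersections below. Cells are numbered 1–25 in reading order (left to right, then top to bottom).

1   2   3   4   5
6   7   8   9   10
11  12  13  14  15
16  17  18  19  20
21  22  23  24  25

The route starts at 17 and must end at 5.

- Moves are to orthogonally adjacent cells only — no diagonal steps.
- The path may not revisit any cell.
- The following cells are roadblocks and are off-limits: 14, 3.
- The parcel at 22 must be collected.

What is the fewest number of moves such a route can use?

Any route passes through 22 somewhere between 17 and 5. Summing Manhattan distances along the two legs (17 → 22 → 5) gives a lower bound of 1 + 7 = 8 moves.
A route of 8 moves achieves this: 17 → 22 → 23 → 18 → 13 → 8 → 9 → 4 → 5.
Since 8 matches the lower bound, it is optimal.

8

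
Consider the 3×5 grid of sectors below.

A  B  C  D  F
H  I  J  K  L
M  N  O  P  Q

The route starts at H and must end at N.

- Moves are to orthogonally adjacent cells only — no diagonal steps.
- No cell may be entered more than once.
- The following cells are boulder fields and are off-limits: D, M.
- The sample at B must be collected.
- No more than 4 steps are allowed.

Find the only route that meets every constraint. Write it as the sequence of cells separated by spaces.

The budget equals the shortest possible length, so every move has to be on a shortest route through the required cells.
Route from H: up to A, right to B, 2× down (reaching N) — 4 moves in all.
Check: all required cells visited; 4 ≤ 4 moves.

H A B I N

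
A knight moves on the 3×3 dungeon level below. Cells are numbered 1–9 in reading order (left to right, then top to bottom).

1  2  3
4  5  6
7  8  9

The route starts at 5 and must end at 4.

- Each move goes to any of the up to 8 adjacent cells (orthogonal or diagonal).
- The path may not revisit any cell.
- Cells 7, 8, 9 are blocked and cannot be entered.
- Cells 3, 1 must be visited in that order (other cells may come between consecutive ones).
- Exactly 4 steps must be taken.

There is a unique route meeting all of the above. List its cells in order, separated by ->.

The waypoints must appear in the order 3, 1, with no cell reused.
Route from 5: up-right to 3, 2× left (reaching 1), down to 4 — 4 moves in all.
Check: order respected (3 at step 1, 1 at step 3); 4 moves as required.

5 -> 3 -> 2 -> 1 -> 4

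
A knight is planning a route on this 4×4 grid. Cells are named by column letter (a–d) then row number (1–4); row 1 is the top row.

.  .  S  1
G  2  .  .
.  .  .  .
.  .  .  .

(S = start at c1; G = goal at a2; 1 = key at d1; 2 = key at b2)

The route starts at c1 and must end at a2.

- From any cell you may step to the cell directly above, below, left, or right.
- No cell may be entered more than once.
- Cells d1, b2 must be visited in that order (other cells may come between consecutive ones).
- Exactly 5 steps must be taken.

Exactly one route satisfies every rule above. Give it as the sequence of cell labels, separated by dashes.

c1 - d1 - d2 - c2 - b2 - a2

The waypoints must appear in the order d1, b2, with no cell reused.
Route from c1: right to d1, down to d2, 3× left (reaching a2) — 5 moves in all.
Check: order respected (1 at step 1, 2 at step 4); 5 moves as required.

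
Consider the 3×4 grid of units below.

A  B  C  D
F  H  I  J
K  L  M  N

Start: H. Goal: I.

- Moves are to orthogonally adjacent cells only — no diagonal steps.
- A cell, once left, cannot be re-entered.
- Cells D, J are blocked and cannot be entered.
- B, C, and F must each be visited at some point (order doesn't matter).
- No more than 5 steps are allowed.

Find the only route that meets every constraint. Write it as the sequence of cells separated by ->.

The 5-move cap with required stops at B, C, F leaves no slack for detours.
Route from H: left to F, up to A, 2× right (reaching C), down to I — 5 moves in all.
Check: all required cells visited; 5 ≤ 5 moves.

H -> F -> A -> B -> C -> I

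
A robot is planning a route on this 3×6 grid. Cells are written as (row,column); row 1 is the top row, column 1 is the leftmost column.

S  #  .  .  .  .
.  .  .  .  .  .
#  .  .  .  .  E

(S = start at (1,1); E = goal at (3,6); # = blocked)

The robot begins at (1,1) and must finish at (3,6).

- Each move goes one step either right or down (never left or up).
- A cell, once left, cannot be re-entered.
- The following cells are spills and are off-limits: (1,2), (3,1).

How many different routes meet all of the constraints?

A right/down-only route from (1,1) to (3,6) makes exactly 2 down-moves and 5 right-moves in some order.
With no other constraints that would be C(7,2) = 21 routes.
Subtract routes through each blocked cell (inclusion–exclusion for overlaps): − through (1,2): 15 − through (3,1): 1 → 5.
That gives 5 routes.

5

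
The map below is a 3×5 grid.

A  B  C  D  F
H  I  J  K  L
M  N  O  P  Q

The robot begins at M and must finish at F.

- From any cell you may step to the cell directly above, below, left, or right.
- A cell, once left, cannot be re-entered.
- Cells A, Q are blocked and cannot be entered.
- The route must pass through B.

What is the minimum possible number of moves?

Any route passes through B somewhere between M and F. Summing Manhattan distances along the two legs (M → B → F) gives a lower bound of 3 + 3 = 6 moves.
A route of 6 moves achieves this: M → H → I → B → C → D → F.
Since 6 matches the lower bound, it is optimal.

6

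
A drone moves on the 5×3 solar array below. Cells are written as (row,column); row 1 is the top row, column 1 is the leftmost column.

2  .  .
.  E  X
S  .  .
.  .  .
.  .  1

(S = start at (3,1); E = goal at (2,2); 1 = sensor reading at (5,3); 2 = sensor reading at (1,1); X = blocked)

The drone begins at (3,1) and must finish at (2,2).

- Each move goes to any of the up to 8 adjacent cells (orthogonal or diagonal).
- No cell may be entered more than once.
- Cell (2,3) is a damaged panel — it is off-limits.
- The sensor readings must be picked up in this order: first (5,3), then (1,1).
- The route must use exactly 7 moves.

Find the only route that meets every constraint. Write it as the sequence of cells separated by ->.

(3,1) -> (4,2) -> (5,3) -> (4,3) -> (3,2) -> (2,1) -> (1,1) -> (2,2)

The waypoints must appear in the order (5,3), (1,1), with no cell reused.
Route from (3,1): down-right 2 to (5,3), up 1 to (4,3), up-left 2 to (2,1), up 1 to (1,1), down-right 1 to (2,2) — 7 moves in all.
Check: order respected (1 at step 2, 2 at step 6); 7 moves as required.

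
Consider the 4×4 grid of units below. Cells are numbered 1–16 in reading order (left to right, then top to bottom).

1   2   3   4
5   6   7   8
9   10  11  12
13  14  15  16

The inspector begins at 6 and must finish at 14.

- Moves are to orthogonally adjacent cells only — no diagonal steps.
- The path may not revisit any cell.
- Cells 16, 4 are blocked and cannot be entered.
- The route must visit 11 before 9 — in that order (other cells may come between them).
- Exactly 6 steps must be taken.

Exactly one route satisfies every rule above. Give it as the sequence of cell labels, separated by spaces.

6 7 11 10 9 13 14

The waypoints must appear in the order 11, 9, with no cell reused.
Route from 6: right to 7, down to 11, 2× left (reaching 9), down to 13, right to 14 — 6 moves in all.
Check: order respected (11 at step 2, 9 at step 4); 6 moves as required.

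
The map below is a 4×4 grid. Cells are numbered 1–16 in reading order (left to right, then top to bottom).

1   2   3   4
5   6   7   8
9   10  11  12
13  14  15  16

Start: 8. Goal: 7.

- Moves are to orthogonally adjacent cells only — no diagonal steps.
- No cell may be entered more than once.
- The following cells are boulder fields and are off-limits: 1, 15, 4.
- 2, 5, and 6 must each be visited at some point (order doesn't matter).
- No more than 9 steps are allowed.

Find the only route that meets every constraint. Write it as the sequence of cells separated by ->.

8 -> 12 -> 11 -> 10 -> 9 -> 5 -> 6 -> 2 -> 3 -> 7

The 9-move cap with required stops at 2, 5, 6 leaves no slack for detours.
Route from 8: down to 12, 3× left (reaching 9), up to 5, right to 6, up to 2, right to 3, down to 7 — 9 moves in all.
Check: all required cells visited; 9 ≤ 9 moves.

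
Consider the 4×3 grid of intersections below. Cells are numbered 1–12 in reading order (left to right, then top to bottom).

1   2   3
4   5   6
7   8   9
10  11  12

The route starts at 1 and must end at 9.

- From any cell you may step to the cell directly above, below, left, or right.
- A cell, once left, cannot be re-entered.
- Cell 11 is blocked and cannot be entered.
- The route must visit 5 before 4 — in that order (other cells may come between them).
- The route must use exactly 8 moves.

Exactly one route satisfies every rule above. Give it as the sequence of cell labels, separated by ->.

The waypoints must appear in the order 5, 4, with no cell reused.
Route from 1: right 2 to 3, down 1 to 6, left 2 to 4, down 1 to 7, right 2 to 9 — 8 moves in all.
Check: order respected (5 at step 4, 4 at step 5); 8 moves as required.

1 -> 2 -> 3 -> 6 -> 5 -> 4 -> 7 -> 8 -> 9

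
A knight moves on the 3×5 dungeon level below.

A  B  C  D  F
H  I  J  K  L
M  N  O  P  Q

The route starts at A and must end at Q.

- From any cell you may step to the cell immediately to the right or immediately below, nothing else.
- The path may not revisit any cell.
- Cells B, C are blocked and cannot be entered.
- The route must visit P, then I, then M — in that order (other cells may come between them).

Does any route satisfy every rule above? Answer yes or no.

I lies above P, so going from P to I would need an upward move — but moves only go right/down, so P cannot be visited before I.

no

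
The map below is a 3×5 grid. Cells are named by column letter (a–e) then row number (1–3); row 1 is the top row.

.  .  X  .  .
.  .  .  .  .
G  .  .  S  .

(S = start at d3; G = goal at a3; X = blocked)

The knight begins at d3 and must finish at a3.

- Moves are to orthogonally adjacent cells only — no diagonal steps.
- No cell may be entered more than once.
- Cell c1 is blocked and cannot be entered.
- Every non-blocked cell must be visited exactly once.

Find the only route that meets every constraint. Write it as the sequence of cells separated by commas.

d3, e3, e2, e1, d1, d2, c2, c3, b3, b2, b1, a1, a2, a3

Need to visit all 14 open cells exactly once, starting at d3 and ending at a3.
Cell d1 has only two open neighbours (d2 and e1), so the path must pass straight through it: one of those is the cell it's entered from and the other is where it exits.
Route from d3: right 1 to e3, up 2 to e1, left 1 to d1, down 1 to d2, left 1 to c2, down 1 to c3, left 1 to b3, up 2 to b1, left 1 to a1, down 2 to a3 — 13 moves in all.
Check: all 14 open cells covered.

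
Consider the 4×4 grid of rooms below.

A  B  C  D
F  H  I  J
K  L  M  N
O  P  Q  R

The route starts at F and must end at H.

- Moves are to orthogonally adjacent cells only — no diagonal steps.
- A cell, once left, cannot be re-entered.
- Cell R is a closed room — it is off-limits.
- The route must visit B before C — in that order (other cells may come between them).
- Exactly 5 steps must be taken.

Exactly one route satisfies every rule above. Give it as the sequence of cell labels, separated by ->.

The waypoints must appear in the order B, C, with no cell reused.
Route from F: up to A, 2× right (reaching C), down to I, left to H — 5 moves in all.
Check: order respected (B at step 2, C at step 3); 5 moves as required.

F -> A -> B -> C -> I -> H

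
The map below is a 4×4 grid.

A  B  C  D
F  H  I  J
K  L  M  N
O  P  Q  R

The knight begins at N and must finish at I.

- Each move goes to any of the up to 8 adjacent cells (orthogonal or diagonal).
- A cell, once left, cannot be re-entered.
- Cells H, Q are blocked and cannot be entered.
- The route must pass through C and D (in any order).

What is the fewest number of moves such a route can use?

4

Any route passes through C and D in some order between N and I. Summing Chebyshev distances along each leg and taking the cheapest ordering (N → C → D → I) gives a lower bound of 2 + 1 + 1 = 4 moves.
A route of 4 moves achieves this: N → J → C → D → I.
Since 4 matches the lower bound, it is optimal.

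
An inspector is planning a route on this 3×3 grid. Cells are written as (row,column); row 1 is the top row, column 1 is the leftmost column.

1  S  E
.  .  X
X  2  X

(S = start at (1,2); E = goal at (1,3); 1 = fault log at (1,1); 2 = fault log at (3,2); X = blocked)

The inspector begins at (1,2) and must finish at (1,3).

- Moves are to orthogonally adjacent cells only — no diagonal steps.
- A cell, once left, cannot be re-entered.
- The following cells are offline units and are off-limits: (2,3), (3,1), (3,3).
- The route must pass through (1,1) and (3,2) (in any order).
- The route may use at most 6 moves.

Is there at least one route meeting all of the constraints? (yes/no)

no

(3,2) must be visited but has only one open neighbour ((2,2)), and it is neither the start nor the goal — the route would have to enter and leave through (2,2), re-entering it.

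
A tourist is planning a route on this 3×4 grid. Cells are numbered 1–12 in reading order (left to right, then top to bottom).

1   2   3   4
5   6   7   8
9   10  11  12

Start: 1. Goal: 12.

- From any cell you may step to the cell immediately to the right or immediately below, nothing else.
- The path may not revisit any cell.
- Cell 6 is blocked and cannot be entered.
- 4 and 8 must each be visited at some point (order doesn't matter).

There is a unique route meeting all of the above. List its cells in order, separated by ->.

1 -> 2 -> 3 -> 4 -> 8 -> 12

Moves only go right or down, so the column and row indices never decrease.
Route from 1: 3× right (reaching 4), 2× down (reaching 12) — 5 moves in all.
Check: all required cells visited.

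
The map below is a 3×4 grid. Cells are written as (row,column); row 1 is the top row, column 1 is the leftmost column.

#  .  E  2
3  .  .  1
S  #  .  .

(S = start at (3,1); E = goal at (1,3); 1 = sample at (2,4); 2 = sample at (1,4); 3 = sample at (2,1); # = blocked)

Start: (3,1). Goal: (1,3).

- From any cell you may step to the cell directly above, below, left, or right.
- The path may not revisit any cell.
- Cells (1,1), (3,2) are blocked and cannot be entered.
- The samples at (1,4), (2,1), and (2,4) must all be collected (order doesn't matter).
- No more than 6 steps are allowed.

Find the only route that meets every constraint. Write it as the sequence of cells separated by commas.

(3,1), (2,1), (2,2), (2,3), (2,4), (1,4), (1,3)

Any route must reach (1,4), (2,1), and (2,4) and still end at (1,3) within 6 moves, so the order of the required stops is forced.
Route from (3,1): up 1 to (2,1), right 3 to (2,4), up 1 to (1,4), left 1 to (1,3) — 6 moves in all.
Check: all required cells visited; 6 ≤ 6 moves.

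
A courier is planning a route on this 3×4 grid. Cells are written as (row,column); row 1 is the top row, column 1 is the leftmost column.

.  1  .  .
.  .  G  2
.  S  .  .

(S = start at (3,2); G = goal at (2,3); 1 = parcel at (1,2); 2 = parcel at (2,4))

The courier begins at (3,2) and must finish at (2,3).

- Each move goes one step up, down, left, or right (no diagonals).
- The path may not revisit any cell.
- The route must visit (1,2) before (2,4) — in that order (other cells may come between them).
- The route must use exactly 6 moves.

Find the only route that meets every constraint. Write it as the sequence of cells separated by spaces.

The waypoints must appear in the order (1,2), (2,4), with no cell reused.
Route from (3,2): 2× up (reaching (1,2)), 2× right (reaching (1,4)), down to (2,4), left to (2,3) — 6 moves in all.
Check: order respected (1 at step 2, 2 at step 5); 6 moves as required.

(3,2) (2,2) (1,2) (1,3) (1,4) (2,4) (2,3)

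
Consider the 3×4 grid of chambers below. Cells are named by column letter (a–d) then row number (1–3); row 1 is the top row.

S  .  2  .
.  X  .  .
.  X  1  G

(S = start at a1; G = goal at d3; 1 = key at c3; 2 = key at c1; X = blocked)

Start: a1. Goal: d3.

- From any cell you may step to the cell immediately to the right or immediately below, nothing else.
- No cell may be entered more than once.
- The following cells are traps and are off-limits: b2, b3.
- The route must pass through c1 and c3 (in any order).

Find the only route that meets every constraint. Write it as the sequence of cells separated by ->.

Moves only go right or down, so the column and row indices never decrease.
Route from a1: 2× right (reaching c1), 2× down (reaching c3), right to d3 — 5 moves in all.
Check: all required cells visited.

a1 -> b1 -> c1 -> c2 -> c3 -> d3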